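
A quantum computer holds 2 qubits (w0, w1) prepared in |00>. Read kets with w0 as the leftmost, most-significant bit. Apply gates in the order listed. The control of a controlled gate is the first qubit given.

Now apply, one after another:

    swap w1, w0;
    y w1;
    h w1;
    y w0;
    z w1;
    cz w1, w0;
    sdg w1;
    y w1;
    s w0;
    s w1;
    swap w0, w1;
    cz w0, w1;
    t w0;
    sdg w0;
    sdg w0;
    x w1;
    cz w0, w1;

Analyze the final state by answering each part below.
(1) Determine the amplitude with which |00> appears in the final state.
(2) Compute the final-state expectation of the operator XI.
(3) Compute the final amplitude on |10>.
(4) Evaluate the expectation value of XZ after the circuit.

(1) The final state's coefficient on |00> equals -sqrt(2)*I/2.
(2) In the final state, XI has expectation -sqrt(2)/2.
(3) |10> carries amplitude sqrt(2)*exp(3*I*pi/4)/2 in the final state.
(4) The expectation value of XZ is -sqrt(2)/2.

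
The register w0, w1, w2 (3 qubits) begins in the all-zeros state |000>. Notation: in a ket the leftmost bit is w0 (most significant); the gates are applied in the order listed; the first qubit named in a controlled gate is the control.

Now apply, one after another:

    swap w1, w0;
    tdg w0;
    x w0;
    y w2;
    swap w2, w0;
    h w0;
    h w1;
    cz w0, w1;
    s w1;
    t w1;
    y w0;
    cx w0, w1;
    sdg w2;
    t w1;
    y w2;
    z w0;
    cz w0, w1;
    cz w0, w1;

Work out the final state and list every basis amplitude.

After the circuit, the state carries amplitude 1/2 on |000>, 0 on |001>, 1/2 on |010>, 0 on |011>, -exp(3*I*pi/4)/2 on |100>, 0 on |101>, -exp(I*pi/4)/2 on |110>, 0 on |111>. Key observation: gates 17-18 undo each other exactly, leaving only the rest of the circuit to track.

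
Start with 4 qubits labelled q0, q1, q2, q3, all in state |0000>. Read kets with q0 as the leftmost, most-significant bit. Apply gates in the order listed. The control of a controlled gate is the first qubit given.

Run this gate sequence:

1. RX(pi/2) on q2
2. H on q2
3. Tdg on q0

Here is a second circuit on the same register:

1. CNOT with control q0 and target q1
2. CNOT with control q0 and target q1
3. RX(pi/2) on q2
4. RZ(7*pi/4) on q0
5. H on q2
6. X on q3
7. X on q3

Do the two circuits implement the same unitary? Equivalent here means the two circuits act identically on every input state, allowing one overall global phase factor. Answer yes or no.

Yes: on every input state the two circuits agree up to one overall phase factor.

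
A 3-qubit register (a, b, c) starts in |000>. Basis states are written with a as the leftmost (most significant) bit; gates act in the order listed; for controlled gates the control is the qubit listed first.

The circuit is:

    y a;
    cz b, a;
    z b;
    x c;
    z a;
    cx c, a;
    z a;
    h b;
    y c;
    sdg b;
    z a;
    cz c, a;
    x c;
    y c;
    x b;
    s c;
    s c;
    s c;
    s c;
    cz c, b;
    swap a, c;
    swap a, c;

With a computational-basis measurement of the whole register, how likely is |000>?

Outcome |000> occurs with probability 1/2.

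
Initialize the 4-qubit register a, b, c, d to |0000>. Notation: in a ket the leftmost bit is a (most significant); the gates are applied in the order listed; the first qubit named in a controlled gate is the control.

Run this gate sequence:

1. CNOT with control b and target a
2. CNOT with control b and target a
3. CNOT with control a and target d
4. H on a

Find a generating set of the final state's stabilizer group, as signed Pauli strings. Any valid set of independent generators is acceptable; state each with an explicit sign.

One valid set of independent stabilizer generators is +XIII, +IZII, +IIZI, +IIIZ (any independent generating set of the same group is equally correct).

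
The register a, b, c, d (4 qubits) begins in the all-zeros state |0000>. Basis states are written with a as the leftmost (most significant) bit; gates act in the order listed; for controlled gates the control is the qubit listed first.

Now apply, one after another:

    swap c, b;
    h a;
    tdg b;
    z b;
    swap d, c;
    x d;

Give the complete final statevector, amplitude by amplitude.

After the circuit, the state carries amplitude sqrt(2)/2 on |0001>, sqrt(2)/2 on |1001>, and 0 on every other basis state.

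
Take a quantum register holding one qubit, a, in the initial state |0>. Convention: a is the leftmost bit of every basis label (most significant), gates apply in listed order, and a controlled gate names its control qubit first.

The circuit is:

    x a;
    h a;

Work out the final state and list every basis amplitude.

The resulting statevector has amplitude sqrt(2)/2 on |0>, -sqrt(2)/2 on |1>.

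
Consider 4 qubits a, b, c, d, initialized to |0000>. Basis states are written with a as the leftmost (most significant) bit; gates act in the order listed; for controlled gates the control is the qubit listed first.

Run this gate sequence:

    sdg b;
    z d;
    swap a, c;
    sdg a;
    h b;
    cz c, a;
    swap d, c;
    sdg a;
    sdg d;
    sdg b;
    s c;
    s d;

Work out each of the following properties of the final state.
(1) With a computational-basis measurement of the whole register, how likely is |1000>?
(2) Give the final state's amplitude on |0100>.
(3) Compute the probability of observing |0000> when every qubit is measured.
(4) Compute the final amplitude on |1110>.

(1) The probability of measuring |1000> is 0.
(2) |0100> carries amplitude -sqrt(2)*I/2 in the final state.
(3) A full measurement returns |0000> with probability 1/2.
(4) |1110> carries amplitude 0 in the final state.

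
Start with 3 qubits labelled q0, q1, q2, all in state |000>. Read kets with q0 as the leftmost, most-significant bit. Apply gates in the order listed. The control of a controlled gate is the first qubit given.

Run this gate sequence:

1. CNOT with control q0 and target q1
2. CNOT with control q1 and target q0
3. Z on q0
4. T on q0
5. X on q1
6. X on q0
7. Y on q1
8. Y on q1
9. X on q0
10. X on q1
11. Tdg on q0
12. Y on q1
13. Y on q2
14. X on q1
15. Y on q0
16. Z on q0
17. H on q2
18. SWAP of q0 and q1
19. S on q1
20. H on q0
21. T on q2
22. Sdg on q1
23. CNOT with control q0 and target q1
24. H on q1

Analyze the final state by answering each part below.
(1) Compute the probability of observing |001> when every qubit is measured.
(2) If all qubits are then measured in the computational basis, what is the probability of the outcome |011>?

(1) The probability of measuring |001> is 1/8. Key observation: steps 4-11 multiply out to the identity, so the circuit reduces to the remaining gates.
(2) Outcome |011> occurs with probability 1/8.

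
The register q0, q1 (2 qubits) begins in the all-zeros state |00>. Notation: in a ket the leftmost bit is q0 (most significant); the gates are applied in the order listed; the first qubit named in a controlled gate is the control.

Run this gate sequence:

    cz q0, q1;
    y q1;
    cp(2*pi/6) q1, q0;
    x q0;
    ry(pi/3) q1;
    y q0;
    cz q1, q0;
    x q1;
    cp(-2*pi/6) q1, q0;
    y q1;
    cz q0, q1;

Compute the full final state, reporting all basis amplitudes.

The final amplitudes are I/2 on |00>, sqrt(3)*I/2 on |01>, 0 on |10>, 0 on |11>.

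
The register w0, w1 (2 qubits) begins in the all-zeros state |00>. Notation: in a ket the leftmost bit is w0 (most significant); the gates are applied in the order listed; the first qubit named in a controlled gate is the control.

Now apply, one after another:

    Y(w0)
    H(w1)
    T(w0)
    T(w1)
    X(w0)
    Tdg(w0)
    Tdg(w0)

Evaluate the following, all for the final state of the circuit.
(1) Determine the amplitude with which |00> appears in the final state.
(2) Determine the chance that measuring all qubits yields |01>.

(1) The amplitude on |00> is sqrt(2)*exp(3*I*pi/4)/2.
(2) Outcome |01> occurs with probability 1/2.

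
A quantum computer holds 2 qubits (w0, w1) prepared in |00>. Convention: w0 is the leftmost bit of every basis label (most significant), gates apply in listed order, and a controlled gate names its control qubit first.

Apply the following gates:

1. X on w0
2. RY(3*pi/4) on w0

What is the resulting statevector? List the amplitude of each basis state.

After the circuit, the state carries amplitude -sqrt(sqrt(2) + 2)/2 on |00>, 0 on |01>, sqrt(2 - sqrt(2))/2 on |10>, 0 on |11>.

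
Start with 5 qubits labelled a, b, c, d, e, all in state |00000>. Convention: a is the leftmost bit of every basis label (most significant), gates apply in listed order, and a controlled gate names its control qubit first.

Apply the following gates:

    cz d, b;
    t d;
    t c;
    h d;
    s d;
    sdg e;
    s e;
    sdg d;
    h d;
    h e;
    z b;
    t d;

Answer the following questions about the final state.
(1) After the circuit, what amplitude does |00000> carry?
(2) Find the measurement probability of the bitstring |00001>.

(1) The amplitude on |00000> is sqrt(2)/2.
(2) Outcome |00001> occurs with probability 1/2.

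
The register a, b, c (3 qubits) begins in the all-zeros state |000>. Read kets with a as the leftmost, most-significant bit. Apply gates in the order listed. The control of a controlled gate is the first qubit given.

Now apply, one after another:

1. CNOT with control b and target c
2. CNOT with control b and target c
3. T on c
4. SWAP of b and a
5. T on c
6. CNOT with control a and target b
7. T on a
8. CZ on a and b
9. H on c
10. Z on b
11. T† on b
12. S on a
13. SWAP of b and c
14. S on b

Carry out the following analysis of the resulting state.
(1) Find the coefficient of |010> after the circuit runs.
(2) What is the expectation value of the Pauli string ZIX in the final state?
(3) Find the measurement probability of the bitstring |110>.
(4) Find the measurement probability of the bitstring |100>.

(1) The amplitude on |010> is sqrt(2)*I/2. Key observation: steps 1-2 multiply out to the identity, so the circuit reduces to the remaining gates.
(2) In the final state, ZIX has expectation 0.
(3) A full measurement returns |110> with probability 0.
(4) Outcome |100> occurs with probability 0.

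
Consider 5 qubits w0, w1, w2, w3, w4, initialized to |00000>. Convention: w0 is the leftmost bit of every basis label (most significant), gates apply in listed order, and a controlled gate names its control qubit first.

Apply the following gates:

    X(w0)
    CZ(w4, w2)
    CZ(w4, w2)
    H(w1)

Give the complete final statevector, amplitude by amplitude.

After the circuit, the state carries amplitude sqrt(2)/2 on |10000>, sqrt(2)/2 on |11000>, and 0 on every other basis state. Key observation: the block from step 2 through step 3 cancels to the identity and can be dropped.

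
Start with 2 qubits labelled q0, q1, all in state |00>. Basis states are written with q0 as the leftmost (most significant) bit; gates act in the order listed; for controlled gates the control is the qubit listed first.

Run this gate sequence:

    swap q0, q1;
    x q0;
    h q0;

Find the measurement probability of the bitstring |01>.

Outcome |01> occurs with probability 0.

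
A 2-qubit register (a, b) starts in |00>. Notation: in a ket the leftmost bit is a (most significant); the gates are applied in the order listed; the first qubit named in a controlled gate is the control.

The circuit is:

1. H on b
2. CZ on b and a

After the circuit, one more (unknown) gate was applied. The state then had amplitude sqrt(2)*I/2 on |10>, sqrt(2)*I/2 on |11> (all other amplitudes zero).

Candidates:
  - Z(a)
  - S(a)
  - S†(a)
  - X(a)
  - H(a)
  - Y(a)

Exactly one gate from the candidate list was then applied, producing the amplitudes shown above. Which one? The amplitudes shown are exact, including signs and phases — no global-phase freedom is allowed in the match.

It was Y(a) that produced the state shown.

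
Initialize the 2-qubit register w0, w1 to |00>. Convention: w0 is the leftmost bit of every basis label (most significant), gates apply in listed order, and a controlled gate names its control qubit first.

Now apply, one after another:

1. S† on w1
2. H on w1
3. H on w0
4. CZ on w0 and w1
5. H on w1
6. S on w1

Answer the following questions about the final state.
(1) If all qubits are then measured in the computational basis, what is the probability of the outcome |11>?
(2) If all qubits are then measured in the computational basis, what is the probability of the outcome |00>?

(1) The probability of measuring |11> is 1/2.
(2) The probability of measuring |00> is 1/2.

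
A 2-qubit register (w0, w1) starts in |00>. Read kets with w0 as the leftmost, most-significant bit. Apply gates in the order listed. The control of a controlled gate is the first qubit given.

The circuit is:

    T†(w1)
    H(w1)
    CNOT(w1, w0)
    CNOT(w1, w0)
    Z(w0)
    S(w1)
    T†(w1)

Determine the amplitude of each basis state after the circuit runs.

The resulting statevector has amplitude sqrt(2)/2 on |00>, sqrt(2)*exp(I*pi/4)/2 on |01>, 0 on |10>, 0 on |11>.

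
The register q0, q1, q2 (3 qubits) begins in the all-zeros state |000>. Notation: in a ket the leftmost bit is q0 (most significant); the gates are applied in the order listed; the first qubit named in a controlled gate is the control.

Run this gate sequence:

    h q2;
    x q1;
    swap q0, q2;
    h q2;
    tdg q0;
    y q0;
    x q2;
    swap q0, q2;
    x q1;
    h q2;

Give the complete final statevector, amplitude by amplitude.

The final amplitudes are sqrt(2)*(-exp(I*pi/4) + I)/4 on |000>, sqrt(2)*(-I - exp(I*pi/4))/4 on |001>, 0 on |010>, 0 on |011>, sqrt(2)*(-exp(I*pi/4) + I)/4 on |100>, sqrt(2)*(-I - exp(I*pi/4))/4 on |101>, 0 on |110>, 0 on |111>.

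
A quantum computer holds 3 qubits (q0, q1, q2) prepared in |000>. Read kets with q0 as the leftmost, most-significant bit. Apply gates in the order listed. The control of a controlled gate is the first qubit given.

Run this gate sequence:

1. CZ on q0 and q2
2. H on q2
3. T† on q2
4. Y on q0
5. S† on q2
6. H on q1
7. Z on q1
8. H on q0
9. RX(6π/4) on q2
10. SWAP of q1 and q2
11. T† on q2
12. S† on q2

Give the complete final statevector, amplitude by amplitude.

After the circuit, the state carries amplitude -I/4 - exp(I*pi/4)/4 on |000>, -I/4 - exp(3*I*pi/4)/4 on |001>, 1/4 + exp(3*I*pi/4)/4 on |010>, -1/4 + exp(I*pi/4)/4 on |011>, exp(I*pi/4)/4 + I/4 on |100>, exp(3*I*pi/4)/4 + I/4 on |101>, -1/4 - exp(3*I*pi/4)/4 on |110>, 1/4 - exp(I*pi/4)/4 on |111>.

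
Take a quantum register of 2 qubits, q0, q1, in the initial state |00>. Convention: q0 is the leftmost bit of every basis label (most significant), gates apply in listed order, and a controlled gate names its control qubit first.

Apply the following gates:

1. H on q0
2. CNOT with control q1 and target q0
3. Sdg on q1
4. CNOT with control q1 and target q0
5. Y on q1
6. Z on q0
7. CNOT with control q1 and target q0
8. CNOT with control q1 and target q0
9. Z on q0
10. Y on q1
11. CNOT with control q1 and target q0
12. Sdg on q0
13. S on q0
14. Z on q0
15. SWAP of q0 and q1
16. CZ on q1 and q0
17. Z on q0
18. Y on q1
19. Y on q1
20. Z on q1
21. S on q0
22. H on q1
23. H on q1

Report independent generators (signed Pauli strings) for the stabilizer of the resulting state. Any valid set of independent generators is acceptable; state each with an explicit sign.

The final state is stabilized by the group generated by +IX, +ZI; other independent generating sets are equally valid.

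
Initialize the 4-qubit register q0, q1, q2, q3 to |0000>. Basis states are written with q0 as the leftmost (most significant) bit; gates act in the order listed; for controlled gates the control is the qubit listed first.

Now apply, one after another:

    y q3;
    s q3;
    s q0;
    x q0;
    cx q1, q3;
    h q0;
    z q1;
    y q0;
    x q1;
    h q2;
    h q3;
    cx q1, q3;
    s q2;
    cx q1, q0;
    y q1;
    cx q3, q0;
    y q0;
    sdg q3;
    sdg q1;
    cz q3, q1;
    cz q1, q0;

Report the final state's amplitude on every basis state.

After the circuit, the state carries amplitude -sqrt(2)*I/4 on |0000>, sqrt(2)/4 on |0001>, sqrt(2)/4 on |0010>, sqrt(2)*I/4 on |0011>, 0 on |0100>, 0 on |0101>, 0 on |0110>, 0 on |0111>, sqrt(2)*I/4 on |1000>, -sqrt(2)/4 on |1001>, -sqrt(2)/4 on |1010>, -sqrt(2)*I/4 on |1011>, 0 on |1100>, 0 on |1101>, 0 on |1110>, 0 on |1111>.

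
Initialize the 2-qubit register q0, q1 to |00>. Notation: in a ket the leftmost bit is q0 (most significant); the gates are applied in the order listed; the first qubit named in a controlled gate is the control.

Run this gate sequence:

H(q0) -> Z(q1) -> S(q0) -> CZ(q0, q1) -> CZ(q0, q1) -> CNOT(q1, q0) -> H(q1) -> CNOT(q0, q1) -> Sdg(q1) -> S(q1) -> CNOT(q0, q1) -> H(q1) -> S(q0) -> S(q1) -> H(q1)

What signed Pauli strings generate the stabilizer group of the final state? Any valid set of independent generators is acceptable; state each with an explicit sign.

The final state is stabilized by the group generated by -XI, +IX; other independent generating sets are equally valid.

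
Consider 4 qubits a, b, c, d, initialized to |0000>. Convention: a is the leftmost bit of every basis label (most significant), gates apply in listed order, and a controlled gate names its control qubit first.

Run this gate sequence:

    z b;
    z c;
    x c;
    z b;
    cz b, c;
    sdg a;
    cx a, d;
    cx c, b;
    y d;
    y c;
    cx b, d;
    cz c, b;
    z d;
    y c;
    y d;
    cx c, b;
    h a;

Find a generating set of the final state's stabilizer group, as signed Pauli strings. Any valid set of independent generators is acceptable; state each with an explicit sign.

One valid set of independent stabilizer generators is +XIII, +IZII, -IIZI, -IIIZ (any independent generating set of the same group is equally correct).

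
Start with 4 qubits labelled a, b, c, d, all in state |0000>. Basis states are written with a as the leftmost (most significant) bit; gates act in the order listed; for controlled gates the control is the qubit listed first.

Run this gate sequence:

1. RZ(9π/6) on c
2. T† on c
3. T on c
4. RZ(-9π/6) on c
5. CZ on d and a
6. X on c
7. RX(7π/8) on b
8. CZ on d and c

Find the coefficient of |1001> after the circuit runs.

The amplitude on |1001> is 0. Key observation: gates 1-4 undo each other exactly, leaving only the rest of the circuit to track.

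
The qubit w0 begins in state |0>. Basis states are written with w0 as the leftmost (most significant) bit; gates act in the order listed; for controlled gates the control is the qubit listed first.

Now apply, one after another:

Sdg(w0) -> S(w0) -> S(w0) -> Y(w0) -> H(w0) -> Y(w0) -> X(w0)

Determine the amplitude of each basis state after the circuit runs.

The final amplitudes are -sqrt(2)/2 on |0>, -sqrt(2)/2 on |1>.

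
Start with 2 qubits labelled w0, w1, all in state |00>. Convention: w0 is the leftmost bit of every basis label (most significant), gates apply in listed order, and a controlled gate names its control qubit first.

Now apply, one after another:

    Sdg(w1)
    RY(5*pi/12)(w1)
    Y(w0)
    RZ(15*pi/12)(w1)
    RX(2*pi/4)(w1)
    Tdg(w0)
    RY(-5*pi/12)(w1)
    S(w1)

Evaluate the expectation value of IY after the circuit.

The expectation value of IY is sqrt(2)/8 + sqrt(6)/8.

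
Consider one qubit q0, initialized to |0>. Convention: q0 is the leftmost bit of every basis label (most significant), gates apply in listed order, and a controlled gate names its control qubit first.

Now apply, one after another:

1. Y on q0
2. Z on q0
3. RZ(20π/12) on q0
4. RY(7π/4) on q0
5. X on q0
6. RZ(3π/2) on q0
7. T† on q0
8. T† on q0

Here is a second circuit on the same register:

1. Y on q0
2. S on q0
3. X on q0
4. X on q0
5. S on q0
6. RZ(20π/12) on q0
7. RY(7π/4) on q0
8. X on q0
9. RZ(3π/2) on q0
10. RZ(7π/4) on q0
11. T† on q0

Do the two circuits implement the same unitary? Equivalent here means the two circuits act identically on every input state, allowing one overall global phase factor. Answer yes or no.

Yes — the two circuits implement the same unitary up to a global phase.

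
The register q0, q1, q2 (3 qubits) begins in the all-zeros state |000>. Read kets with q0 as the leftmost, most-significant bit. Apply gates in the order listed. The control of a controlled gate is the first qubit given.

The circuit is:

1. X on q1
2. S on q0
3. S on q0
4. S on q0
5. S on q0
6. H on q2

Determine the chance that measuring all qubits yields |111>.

The probability of measuring |111> is 0. Key observation: steps 2-5 multiply out to the identity, so the circuit reduces to the remaining gates.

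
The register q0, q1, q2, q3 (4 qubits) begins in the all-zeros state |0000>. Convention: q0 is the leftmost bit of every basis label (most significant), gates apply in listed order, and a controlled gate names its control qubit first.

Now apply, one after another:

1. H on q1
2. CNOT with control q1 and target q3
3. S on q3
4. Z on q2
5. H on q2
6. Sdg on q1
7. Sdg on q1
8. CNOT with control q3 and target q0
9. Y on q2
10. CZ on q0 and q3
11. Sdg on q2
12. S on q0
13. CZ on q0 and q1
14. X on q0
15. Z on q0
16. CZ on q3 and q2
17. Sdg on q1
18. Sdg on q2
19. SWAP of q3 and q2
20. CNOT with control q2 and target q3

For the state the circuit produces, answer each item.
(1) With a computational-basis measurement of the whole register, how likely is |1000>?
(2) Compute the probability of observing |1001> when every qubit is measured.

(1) Outcome |1000> occurs with probability 1/4.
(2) The probability of measuring |1001> is 1/4.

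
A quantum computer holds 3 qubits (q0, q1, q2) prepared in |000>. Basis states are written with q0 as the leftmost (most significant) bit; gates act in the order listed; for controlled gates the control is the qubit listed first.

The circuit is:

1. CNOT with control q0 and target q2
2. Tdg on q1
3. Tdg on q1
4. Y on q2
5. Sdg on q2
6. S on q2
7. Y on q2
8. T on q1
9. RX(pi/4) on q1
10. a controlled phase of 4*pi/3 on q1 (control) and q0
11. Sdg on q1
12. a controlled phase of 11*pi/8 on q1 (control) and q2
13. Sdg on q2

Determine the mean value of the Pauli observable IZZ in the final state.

The expectation value of IZZ is sqrt(2)/2.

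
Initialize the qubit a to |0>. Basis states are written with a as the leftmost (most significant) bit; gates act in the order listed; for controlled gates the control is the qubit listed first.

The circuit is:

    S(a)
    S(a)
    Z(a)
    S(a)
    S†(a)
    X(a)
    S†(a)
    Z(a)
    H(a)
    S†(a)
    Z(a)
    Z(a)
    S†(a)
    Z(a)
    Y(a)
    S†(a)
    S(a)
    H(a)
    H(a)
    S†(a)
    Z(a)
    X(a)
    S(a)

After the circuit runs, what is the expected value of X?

In the final state, X has expectation 1.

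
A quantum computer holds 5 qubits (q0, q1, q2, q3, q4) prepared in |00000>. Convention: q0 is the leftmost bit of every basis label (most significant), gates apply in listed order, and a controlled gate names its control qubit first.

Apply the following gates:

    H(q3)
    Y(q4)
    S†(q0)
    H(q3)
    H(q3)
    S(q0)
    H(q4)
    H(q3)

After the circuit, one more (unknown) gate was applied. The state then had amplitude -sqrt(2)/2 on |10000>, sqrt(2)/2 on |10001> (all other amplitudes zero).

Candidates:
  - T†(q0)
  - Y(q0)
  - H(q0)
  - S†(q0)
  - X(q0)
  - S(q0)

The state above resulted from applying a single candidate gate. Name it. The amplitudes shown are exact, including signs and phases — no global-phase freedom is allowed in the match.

The applied gate was Y(q0). Key observation: the block from step 3 through step 6 cancels to the identity and can be dropped.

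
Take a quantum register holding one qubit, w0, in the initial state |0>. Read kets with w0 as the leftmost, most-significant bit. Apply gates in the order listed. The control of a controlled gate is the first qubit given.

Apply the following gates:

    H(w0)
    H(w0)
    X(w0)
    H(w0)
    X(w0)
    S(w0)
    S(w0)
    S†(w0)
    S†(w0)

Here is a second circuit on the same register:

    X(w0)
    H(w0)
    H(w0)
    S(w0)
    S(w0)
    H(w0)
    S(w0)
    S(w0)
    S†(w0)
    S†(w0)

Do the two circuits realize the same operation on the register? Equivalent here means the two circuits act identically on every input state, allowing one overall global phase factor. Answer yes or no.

Yes — the two circuits implement the same unitary up to a global phase.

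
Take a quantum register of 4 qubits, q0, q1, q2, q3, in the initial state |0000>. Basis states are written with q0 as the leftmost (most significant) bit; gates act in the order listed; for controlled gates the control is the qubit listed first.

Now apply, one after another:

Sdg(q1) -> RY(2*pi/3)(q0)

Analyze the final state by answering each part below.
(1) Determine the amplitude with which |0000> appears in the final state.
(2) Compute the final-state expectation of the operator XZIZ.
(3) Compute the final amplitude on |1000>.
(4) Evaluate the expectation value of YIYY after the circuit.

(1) The amplitude on |0000> is 1/2.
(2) The observable XZIZ averages to sqrt(3)/2.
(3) The amplitude on |1000> is sqrt(3)/2.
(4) The expectation value of YIYY is 0.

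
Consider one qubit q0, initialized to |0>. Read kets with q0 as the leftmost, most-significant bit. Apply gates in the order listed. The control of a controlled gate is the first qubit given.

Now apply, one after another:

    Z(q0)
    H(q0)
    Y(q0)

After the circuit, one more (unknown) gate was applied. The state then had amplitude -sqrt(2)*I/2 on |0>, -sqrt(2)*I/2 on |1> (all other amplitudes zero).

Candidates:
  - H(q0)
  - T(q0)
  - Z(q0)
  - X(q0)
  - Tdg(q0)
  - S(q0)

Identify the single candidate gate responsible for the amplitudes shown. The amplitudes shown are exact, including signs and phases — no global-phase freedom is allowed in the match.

The unique candidate consistent with the amplitudes is Z(q0).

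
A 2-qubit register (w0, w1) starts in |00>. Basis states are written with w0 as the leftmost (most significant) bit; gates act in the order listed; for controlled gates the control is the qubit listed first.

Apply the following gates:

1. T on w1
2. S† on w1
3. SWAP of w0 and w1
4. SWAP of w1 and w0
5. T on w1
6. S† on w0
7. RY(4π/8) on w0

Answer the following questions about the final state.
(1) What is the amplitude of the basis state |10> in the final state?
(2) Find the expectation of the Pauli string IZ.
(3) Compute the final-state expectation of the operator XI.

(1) |10> carries amplitude sqrt(2)/2 in the final state.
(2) The expectation value of IZ is 1.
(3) In the final state, XI has expectation 1.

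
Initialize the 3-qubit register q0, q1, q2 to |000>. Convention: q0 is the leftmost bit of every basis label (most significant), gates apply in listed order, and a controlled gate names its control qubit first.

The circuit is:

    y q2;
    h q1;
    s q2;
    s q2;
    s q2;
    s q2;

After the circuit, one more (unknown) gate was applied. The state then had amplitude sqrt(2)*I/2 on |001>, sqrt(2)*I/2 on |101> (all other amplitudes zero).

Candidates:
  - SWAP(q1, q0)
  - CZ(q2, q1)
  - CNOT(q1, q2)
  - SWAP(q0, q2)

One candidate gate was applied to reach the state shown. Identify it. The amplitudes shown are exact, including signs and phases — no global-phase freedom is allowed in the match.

It was SWAP(q1, q0) that produced the state shown. Key observation: the block from step 3 through step 6 cancels to the identity and can be dropped.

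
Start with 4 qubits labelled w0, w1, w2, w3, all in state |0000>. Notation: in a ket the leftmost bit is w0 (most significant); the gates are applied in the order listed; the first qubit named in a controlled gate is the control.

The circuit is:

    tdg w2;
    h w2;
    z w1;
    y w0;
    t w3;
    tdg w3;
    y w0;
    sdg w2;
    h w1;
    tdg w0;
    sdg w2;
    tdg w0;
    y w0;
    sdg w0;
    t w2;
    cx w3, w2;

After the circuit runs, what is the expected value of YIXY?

The observable YIXY averages to 0. Key observation: steps 4-7 multiply out to the identity, so the circuit reduces to the remaining gates.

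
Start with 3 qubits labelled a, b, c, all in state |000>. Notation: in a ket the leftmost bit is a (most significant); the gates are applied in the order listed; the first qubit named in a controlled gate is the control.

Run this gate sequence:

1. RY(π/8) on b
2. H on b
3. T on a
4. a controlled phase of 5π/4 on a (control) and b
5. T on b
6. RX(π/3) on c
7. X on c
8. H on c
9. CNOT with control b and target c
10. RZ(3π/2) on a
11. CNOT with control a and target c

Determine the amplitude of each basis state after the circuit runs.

After the circuit, the state carries amplitude (-sqrt(6) + sqrt(2)*I)*exp(I*pi/4)*sin(5*pi/16)/4 on |000>, (sqrt(6) + sqrt(2)*I)*exp(I*pi/4)*sin(5*pi/16)/4 on |001>, (-sqrt(2) + sqrt(6)*I)*sin(3*pi/16)/4 on |010>, -(sqrt(2) + sqrt(6)*I)*sin(3*pi/16)/4 on |011>, 0 on |100>, 0 on |101>, 0 on |110>, 0 on |111>.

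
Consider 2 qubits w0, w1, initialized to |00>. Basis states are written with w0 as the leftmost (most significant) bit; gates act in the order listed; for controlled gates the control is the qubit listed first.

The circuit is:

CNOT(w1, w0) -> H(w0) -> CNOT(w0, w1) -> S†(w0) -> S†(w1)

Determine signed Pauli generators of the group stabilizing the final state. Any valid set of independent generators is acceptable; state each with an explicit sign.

The final state is stabilized by the group generated by -XX, +ZZ; other independent generating sets are equally valid.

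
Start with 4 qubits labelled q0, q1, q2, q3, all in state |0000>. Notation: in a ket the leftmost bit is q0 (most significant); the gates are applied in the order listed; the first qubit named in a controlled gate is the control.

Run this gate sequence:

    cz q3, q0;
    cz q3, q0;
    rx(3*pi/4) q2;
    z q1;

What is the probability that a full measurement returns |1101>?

Outcome |1101> occurs with probability 0. Key observation: steps 1-2 multiply out to the identity, so the circuit reduces to the remaining gates.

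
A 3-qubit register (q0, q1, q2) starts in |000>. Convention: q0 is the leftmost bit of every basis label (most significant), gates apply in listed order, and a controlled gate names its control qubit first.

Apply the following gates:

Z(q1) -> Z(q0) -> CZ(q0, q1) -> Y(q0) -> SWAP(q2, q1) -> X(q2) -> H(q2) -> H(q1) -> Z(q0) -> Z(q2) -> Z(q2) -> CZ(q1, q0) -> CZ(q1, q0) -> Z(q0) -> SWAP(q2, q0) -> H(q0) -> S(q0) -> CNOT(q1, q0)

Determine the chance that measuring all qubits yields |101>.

Outcome |101> occurs with probability 1/2.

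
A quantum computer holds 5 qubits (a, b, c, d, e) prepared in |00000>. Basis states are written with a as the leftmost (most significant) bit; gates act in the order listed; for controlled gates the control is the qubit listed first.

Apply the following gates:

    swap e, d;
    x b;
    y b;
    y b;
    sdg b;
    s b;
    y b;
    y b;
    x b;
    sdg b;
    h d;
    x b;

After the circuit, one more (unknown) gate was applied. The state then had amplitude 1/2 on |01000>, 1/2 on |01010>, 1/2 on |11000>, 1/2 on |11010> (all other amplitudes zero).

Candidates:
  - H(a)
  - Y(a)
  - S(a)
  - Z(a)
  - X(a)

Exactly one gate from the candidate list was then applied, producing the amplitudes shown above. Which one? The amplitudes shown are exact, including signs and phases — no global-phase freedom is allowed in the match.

It was H(a) that produced the state shown. Key observation: the block from step 2 through step 9 cancels to the identity and can be dropped.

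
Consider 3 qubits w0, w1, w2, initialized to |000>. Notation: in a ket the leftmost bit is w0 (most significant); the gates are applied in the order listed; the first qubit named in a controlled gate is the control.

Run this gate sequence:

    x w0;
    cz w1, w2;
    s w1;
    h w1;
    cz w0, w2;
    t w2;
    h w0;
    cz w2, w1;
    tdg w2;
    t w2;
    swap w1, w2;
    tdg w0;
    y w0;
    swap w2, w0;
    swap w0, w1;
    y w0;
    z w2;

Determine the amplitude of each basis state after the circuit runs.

The resulting statevector has amplitude 0 on |000>, 0 on |001>, 0 on |010>, 0 on |011>, exp(3*I*pi/4)/2 on |100>, 1/2 on |101>, exp(3*I*pi/4)/2 on |110>, 1/2 on |111>.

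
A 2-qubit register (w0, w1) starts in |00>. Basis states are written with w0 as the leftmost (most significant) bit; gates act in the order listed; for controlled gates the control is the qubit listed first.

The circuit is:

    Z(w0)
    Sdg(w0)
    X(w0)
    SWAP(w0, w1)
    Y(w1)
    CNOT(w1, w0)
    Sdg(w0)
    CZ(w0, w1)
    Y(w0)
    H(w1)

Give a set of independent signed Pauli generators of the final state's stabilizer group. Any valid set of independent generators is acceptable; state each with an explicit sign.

The stabilizer group can be generated by +IX, -ZI, among other valid generating sets.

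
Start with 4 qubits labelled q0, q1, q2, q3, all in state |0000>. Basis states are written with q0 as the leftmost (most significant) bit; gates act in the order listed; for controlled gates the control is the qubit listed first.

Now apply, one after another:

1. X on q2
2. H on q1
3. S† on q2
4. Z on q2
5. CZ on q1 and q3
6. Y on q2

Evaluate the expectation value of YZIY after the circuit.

In the final state, YZIY has expectation 0.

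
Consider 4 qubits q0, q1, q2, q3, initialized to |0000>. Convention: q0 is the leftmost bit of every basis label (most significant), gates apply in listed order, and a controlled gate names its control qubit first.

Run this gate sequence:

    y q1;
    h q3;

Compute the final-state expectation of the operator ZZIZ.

The observable ZZIZ averages to 0.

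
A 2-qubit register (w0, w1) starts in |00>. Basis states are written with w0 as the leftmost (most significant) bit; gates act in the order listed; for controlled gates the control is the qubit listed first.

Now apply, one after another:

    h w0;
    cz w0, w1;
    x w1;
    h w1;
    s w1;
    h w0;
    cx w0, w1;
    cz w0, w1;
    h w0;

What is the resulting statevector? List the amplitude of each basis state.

After the circuit, the state carries amplitude 1/2 on |00>, -I/2 on |01>, 1/2 on |10>, -I/2 on |11>.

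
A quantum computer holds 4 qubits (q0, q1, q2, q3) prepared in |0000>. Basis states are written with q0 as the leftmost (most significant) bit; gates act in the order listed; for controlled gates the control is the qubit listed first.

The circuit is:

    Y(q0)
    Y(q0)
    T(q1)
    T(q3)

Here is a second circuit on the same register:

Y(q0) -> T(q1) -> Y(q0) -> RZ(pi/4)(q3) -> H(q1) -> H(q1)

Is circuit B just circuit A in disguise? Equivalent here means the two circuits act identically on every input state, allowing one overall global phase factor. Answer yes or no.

Yes — the two circuits implement the same unitary up to a global phase.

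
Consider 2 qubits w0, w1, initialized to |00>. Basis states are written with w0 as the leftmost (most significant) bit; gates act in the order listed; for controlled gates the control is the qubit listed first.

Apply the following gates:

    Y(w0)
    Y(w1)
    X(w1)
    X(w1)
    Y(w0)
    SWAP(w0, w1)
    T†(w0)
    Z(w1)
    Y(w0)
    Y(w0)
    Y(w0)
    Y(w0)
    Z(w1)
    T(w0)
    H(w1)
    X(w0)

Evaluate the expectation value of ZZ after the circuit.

The observable ZZ averages to 0. Key observation: the block from step 7 through step 14 cancels to the identity and can be dropped.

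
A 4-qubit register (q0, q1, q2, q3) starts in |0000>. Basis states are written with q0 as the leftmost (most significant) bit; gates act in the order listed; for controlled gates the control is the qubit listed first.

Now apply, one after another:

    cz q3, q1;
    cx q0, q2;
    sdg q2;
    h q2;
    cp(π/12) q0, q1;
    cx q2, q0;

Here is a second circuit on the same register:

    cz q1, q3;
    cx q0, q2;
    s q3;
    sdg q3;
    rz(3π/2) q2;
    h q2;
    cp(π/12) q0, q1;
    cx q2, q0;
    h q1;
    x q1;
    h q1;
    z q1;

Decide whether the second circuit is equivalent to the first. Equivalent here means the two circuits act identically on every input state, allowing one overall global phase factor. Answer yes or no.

Yes — the two circuits implement the same unitary up to a global phase.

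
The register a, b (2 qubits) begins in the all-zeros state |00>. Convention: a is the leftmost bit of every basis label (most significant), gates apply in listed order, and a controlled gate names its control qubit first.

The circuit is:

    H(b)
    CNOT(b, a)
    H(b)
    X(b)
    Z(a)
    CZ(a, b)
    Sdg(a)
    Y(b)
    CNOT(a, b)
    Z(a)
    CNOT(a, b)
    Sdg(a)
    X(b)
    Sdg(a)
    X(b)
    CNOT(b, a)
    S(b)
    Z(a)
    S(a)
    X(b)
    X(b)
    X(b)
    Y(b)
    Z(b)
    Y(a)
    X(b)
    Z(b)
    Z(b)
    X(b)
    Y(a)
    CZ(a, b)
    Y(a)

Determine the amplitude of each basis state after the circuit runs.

The resulting statevector has amplitude -I/2 on |00>, I/2 on |01>, -I/2 on |10>, I/2 on |11>.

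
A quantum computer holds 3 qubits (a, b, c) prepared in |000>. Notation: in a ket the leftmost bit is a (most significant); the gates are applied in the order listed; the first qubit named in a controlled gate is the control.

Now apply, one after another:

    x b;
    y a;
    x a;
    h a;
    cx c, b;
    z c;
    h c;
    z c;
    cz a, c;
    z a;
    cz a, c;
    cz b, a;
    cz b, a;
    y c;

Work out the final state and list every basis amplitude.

The resulting statevector has amplitude 0 on |000>, 0 on |001>, -1/2 on |010>, -1/2 on |011>, 0 on |100>, 0 on |101>, 1/2 on |110>, 1/2 on |111>. Key observation: steps 12-13 multiply out to the identity, so the circuit reduces to the remaining gates.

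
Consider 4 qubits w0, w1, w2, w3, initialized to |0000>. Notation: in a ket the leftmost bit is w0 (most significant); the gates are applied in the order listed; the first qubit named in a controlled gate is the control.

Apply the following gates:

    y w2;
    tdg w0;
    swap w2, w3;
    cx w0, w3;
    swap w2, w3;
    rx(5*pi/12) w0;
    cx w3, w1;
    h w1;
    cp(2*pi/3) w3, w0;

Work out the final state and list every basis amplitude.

After the circuit, the state carries amplitude I*sqrt(12 - 6*sqrt(2))/8 + I*sqrt(2*sqrt(2) + 4)/8 on |0010>, I*sqrt(12 - 6*sqrt(2))/8 + I*sqrt(2*sqrt(2) + 4)/8 on |0110>, -sqrt(4 - 2*sqrt(2))/8 + sqrt(6*sqrt(2) + 12)/8 on |1010>, -sqrt(4 - 2*sqrt(2))/8 + sqrt(6*sqrt(2) + 12)/8 on |1110>, and 0 on every other basis state.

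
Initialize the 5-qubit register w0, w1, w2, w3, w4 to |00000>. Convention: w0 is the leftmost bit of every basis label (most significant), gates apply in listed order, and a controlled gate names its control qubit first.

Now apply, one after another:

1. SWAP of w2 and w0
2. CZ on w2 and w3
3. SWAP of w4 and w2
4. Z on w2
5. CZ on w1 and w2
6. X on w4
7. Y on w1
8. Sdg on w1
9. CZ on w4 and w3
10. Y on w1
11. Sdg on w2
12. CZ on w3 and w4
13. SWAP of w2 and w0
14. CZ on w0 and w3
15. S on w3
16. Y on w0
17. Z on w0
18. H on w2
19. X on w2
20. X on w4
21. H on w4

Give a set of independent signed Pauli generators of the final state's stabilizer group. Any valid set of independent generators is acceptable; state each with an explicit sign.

The stabilizer group can be generated by +IIXII, +IIIIX, -ZIIII, +IZIII, +IIIZI, among other valid generating sets.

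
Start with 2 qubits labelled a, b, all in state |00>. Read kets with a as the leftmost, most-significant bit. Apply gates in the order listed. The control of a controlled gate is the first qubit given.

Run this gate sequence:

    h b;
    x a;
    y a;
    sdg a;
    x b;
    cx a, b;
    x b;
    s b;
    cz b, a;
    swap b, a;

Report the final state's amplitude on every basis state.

The final amplitudes are -sqrt(2)*I/2 on |00>, 0 on |01>, sqrt(2)/2 on |10>, 0 on |11>.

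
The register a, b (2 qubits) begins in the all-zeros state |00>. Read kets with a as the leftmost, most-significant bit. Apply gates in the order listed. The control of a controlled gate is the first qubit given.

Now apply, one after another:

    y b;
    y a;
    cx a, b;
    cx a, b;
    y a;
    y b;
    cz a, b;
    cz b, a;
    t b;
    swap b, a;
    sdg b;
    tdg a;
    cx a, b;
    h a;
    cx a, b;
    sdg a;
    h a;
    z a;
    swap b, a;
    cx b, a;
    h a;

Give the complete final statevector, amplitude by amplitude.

The resulting statevector has amplitude sqrt(2)*(1 - I)/4 on |00>, sqrt(2)*(-1 - I)/4 on |01>, sqrt(2)*(1 + I)/4 on |10>, sqrt(2)*(1 - I)/4 on |11>. Key observation: the block from step 1 through step 6 cancels to the identity and can be dropped.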